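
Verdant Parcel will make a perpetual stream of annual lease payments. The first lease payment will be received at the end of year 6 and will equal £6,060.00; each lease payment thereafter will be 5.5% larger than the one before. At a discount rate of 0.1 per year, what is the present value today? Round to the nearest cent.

Value at end of year 5: C₁ / (r − g) = £6,060.00 / (0.1 − 0.055) = £134,666.6667
Discount to today: PV = £134,666.6667 / (1 + 0.1)^5 = £134,666.6667 / 1.610510 = £83,617.40

£83617.40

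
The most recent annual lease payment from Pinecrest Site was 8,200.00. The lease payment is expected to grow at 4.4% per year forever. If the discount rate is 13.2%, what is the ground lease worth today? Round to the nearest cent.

D₁ = D₀ × (1 + g) = 8,200.00 × 1.044 = 8,560.8000
Growing perpetuity: P = D₁ / (r − g) = 8,560.8000 / (0.132 − 0.044) = 97,281.82

97281.82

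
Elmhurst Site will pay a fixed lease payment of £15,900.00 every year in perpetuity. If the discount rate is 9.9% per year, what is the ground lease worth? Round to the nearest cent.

Level perpetuity: PV = C / r = £15,900.00 / 0.099 = £160,606.06

£160606.06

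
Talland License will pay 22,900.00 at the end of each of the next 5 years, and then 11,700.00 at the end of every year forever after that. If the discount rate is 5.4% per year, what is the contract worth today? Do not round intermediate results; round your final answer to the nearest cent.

PV of 5-year annuity: 22,900.00 × [1 − (1+0.054)^−5] / 0.054 = 98058.25910
Perpetuity value at year 5: 11,700.00 / 0.054 = 216666.66667
PV of perpetuity: 216666.66667 / (1+0.054)^5 = 166567.03210
Total PV = 98058.25910 + 166567.03210 = 264625.29120

264625.29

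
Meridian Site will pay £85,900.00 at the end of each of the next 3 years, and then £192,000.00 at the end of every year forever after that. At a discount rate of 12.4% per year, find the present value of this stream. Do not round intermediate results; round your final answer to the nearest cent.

£1295294.26

PV of 3-year annuity: £85,900.00 × [1 − (1+0.124)^−3] / 0.124 = 204907.39696
Perpetuity value at year 3: £192,000.00 / 0.124 = 1548387.09677
PV of perpetuity: 1548387.09677 / (1+0.124)^3 = 1090386.86142
Total PV = 204907.39696 + 1090386.86142 = 1295294.25838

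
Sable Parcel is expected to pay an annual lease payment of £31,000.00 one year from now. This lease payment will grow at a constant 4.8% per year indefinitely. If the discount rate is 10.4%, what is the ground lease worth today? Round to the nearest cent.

£553571.43

Growing perpetuity: P = D₁ / (r − g) = £31,000.0000 / (0.104 − 0.048) = £553,571.43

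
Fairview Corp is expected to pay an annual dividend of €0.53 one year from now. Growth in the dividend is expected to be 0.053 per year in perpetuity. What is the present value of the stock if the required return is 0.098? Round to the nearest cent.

Growing perpetuity: P = D₁ / (r − g) = €0.5300 / (0.098 − 0.053) = €11.78

€11.78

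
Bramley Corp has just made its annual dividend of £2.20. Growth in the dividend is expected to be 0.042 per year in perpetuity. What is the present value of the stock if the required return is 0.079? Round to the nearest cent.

£61.96

D₁ = D₀ × (1 + g) = £2.20 × 1.042 = £2.2924
Growing perpetuity: P = D₁ / (r − g) = £2.2924 / (0.079 − 0.042) = £61.96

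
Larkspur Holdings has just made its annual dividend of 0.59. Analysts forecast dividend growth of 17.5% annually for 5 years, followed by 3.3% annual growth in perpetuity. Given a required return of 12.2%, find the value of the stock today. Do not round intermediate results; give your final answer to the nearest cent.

12.02

D_1 = 0.69325
D_2 = 0.81457
D_3 = 0.95712
D_4 = 1.12461
D_5 = 1.32142
Terminal value at year 5: TV = D_5×(1+g_2)/(r−g_2) = 1.36503/0.089 = 15.33740
P_0 = D_1/(1+r)^1 + D_2/(1+r)^2 + D_3/(1+r)^3 + D_4/(1+r)^4 + D_5/(1+r)^5 + TV/(1+r)^5
    = 0.61787 + 0.64706 + 0.67762 + 0.70963 + 0.74315 + 8.62556 = 12.02089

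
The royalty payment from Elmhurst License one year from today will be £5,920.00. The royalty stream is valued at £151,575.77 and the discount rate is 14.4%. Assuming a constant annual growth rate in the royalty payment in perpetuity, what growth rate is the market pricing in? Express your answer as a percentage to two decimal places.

10.49%

P = D₁/(r−g) ⇒ g = r − D₁/P = 0.144 − £5,920.00/£151,575.77 = 0.104944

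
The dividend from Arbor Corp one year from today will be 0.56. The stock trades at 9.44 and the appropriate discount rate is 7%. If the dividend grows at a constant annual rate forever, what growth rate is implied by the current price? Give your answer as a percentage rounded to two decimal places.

P = D₁/(r−g) ⇒ g = r − D₁/P = 0.07 − 0.56/9.44 = 0.010678

1.07%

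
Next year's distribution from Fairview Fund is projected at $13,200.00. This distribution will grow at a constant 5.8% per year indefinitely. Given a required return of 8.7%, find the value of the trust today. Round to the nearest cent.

Growing perpetuity: P = D₁ / (r − g) = $13,200.0000 / (0.087 − 0.058) = $455,172.41

$455172.41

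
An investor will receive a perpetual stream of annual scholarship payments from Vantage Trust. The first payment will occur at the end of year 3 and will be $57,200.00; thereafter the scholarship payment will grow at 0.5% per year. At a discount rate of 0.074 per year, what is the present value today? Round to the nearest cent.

Value at end of year 2: C₁ / (r − g) = $57,200.00 / (0.074 − 0.005) = $828,985.5072
Discount to today: PV = $828,985.5072 / (1 + 0.074)^2 = $828,985.5072 / 1.153476 = $718,684.66

$718684.66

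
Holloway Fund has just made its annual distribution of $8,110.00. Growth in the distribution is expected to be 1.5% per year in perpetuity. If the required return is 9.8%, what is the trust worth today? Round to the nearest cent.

D₁ = D₀ × (1 + g) = $8,110.00 × 1.015 = $8,231.6500
Growing perpetuity: P = D₁ / (r − g) = $8,231.6500 / (0.098 − 0.015) = $99,176.51

$99176.51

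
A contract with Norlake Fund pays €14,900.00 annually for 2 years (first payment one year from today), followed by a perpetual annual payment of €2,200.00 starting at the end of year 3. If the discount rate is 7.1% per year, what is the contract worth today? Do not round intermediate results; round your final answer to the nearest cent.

€53915.96

PV of 2-year annuity: €14,900.00 × [1 − (1+0.071)^−2] / 0.071 = 26902.17699
Perpetuity value at year 2: €2,200.00 / 0.071 = 30985.91549
PV of perpetuity: 30985.91549 / (1+0.071)^2 = 27013.78198
Total PV = 26902.17699 + 27013.78198 = 53915.95897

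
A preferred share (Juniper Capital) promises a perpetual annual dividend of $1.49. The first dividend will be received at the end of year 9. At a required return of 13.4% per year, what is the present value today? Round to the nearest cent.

Value at end of year 8: C / r = $1.49 / 0.134 = $11.1194
Discount to today: PV = $11.1194 / (1 + 0.134)^8 = $11.1194 / 2.734667 = $4.07

$4.07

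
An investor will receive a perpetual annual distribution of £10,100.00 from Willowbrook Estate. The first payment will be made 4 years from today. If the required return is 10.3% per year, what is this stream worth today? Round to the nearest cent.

Value at end of year 3: C / r = £10,100.00 / 0.103 = £98,058.2524
Discount to today: PV = £98,058.2524 / (1 + 0.103)^3 = £98,058.2524 / 1.341920 = £73,073.11

£73073.11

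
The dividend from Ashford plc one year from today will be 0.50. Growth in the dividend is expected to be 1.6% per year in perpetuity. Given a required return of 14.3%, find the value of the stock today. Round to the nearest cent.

3.94

Growing perpetuity: P = D₁ / (r − g) = 0.5000 / (0.143 − 0.016) = 3.94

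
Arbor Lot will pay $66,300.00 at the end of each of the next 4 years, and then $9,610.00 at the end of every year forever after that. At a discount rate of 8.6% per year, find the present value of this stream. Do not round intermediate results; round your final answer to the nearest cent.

PV of 4-year annuity: $66,300.00 × [1 − (1+0.086)^−4] / 0.086 = 216692.89959
Perpetuity value at year 4: $9,610.00 / 0.086 = 111744.18605
PV of perpetuity: 111744.18605 / (1+0.086)^4 = 80335.15490
Total PV = 216692.89959 + 80335.15490 = 297028.05449

$297028.05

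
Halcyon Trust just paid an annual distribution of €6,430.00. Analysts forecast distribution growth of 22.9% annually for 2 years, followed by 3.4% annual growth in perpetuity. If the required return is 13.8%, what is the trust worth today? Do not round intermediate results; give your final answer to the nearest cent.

D_1 = 7902.47000
D_2 = 9712.13563
Terminal value at year 2: TV = D_2×(1+g_2)/(r−g_2) = 10042.34824/0.104 = 96561.04078
P_0 = D_1/(1+r)^1 + D_2/(1+r)^2 + TV/(1+r)^2
    = 6944.17399 + 7499.46383 + 74561.97688 = 89005.61469

€89005.61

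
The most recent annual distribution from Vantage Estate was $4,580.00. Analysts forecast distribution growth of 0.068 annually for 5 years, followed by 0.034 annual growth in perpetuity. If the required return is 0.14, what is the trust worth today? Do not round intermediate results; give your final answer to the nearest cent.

D_1 = 4891.44000
D_2 = 5224.05792
D_3 = 5579.29386
D_4 = 5958.68584
D_5 = 6363.87648
Terminal value at year 5: TV = D_5×(1+g_2)/(r−g_2) = 6580.24828/0.106 = 62077.81395
P_0 = D_1/(1+r)^1 + D_2/(1+r)^2 + D_3/(1+r)^3 + D_4/(1+r)^4 + D_5/(1+r)^5 + TV/(1+r)^5
    = 4290.73684 + 4019.74294 + 3765.86444 + 3528.02037 + 3305.19803 + 32241.27132 = 51150.83392

$51150.83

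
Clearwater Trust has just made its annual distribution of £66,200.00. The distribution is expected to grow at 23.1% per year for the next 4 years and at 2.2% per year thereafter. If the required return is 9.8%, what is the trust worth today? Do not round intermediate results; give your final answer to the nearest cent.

D_1 = 81492.20000
D_2 = 100316.89820
D_3 = 123490.10168
D_4 = 152016.31517
Terminal value at year 4: TV = D_4×(1+g_2)/(r−g_2) = 155360.67411/0.076 = 2044219.39615
P_0 = D_1/(1+r)^1 + D_2/(1+r)^2 + D_3/(1+r)^3 + D_4/(1+r)^4 + TV/(1+r)^4
    = 74218.76138 + 83208.82993 + 93287.85942 + 104587.75496 + 1406430.07330 = 1761733.27900

£1761733.28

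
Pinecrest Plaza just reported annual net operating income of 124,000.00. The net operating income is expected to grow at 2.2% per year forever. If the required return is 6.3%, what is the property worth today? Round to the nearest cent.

D₁ = D₀ × (1 + g) = 124,000.00 × 1.022 = 126,728.0000
Growing perpetuity: P = D₁ / (r − g) = 126,728.0000 / (0.063 − 0.022) = 3,090,926.83

3090926.83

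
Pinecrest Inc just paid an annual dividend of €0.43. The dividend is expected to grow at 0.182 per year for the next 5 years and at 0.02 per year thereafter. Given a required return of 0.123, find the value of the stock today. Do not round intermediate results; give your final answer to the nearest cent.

D_1 = 0.50826
D_2 = 0.60076
D_3 = 0.71010
D_4 = 0.83934
D_5 = 0.99210
Terminal value at year 5: TV = D_5×(1+g_2)/(r−g_2) = 1.01194/0.103 = 9.82469
P_0 = D_1/(1+r)^1 + D_2/(1+r)^2 + D_3/(1+r)^3 + D_4/(1+r)^4 + D_5/(1+r)^5 + TV/(1+r)^5
    = 0.45259 + 0.47637 + 0.50140 + 0.52774 + 0.55547 + 5.50073 = 8.01429

€8.01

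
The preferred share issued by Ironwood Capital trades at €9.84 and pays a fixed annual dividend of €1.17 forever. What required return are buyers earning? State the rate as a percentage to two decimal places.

P = C/r ⇒ r = C/P = €1.17/€9.84 = 0.118902

11.89%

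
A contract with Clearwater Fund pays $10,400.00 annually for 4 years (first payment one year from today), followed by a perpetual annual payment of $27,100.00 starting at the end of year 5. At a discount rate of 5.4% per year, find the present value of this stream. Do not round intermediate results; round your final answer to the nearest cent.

PV of 4-year annuity: $10,400.00 × [1 − (1+0.054)^−4] / 0.054 = 36537.79096
Perpetuity value at year 4: $27,100.00 / 0.054 = 501851.85185
PV of perpetuity: 501851.85185 / (1+0.054)^4 = 406642.80041
Total PV = 36537.79096 + 406642.80041 = 443180.59137

$443180.59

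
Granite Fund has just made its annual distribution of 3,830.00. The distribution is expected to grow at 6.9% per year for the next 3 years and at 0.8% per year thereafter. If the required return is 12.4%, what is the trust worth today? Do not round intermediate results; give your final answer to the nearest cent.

D_1 = 4094.27000
D_2 = 4376.77463
D_3 = 4678.77208
Terminal value at year 3: TV = D_3×(1+g_2)/(r−g_2) = 4716.20226/0.116 = 40656.91600
P_0 = D_1/(1+r)^1 + D_2/(1+r)^2 + D_3/(1+r)^3 + TV/(1+r)^3
    = 3642.58897 + 3464.34840 + 3294.82958 + 28630.93288 = 39032.69983

39032.70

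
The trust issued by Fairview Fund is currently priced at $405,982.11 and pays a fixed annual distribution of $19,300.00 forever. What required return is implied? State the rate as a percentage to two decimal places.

P = C/r ⇒ r = C/P = $19,300.00/$405,982.11 = 0.047539

4.75%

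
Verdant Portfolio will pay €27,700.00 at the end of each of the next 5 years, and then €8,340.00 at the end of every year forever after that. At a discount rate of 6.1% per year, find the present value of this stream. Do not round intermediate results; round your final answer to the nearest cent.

€218051.30

PV of 5-year annuity: €27,700.00 × [1 − (1+0.061)^−5] / 0.061 = 116365.73643
Perpetuity value at year 5: €8,340.00 / 0.061 = 136721.31148
PV of perpetuity: 136721.31148 / (1+0.061)^5 = 101685.56267
Total PV = 116365.73643 + 101685.56267 = 218051.29910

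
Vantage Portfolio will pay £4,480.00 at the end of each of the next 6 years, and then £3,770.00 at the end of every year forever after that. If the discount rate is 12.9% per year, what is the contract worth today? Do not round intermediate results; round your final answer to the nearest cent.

£32070.99

PV of 6-year annuity: £4,480.00 × [1 − (1+0.129)^−6] / 0.129 = 17959.00693
Perpetuity value at year 6: £3,770.00 / 0.129 = 29224.80620
PV of perpetuity: 29224.80620 / (1+0.129)^6 = 14111.98117
Total PV = 17959.00693 + 14111.98117 = 32070.98810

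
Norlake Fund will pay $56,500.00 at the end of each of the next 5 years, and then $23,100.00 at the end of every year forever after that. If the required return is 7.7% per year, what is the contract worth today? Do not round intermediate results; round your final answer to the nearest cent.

PV of 5-year annuity: $56,500.00 × [1 − (1+0.077)^−5] / 0.077 = 227383.13024
Perpetuity value at year 5: $23,100.00 / 0.077 = 300000.00000
PV of perpetuity: 300000.00000 / (1+0.077)^5 = 207034.50781
Total PV = 227383.13024 + 207034.50781 = 434417.63805

$434417.64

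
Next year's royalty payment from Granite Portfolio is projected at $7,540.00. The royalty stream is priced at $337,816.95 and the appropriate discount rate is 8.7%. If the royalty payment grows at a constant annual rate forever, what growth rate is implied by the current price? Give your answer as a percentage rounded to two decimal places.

P = D₁/(r−g) ⇒ g = r − D₁/P = 0.087 − $7,540.00/$337,816.95 = 0.064680

6.47%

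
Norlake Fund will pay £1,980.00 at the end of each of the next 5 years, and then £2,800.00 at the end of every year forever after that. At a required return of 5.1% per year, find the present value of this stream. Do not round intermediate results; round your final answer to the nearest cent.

PV of 5-year annuity: £1,980.00 × [1 − (1+0.051)^−5] / 0.051 = 8548.71887
Perpetuity value at year 5: £2,800.00 / 0.051 = 54901.96078
PV of perpetuity: 54901.96078 / (1+0.051)^5 = 42812.86339
Total PV = 8548.71887 + 42812.86339 = 51361.58226

£51361.58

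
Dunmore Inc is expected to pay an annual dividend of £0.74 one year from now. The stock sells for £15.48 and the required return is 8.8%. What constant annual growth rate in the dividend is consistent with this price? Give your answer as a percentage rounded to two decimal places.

4.02%

P = D₁/(r−g) ⇒ g = r − D₁/P = 0.088 − £0.74/£15.48 = 0.040196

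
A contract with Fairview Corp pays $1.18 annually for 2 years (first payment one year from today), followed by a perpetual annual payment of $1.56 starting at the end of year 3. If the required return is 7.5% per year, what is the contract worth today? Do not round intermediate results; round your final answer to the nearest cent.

$20.12

PV of 2-year annuity: $1.18 × [1 − (1+0.075)^−2] / 0.075 = 2.11877
Perpetuity value at year 2: $1.56 / 0.075 = 20.80000
PV of perpetuity: 20.80000 / (1+0.075)^2 = 17.99892
Total PV = 2.11877 + 17.99892 = 20.11769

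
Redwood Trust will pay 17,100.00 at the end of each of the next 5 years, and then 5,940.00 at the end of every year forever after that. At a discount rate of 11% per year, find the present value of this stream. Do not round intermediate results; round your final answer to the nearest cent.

PV of 5-year annuity: 17,100.00 × [1 − (1+0.11)^−5] / 0.11 = 63199.83900
Perpetuity value at year 5: 5,940.00 / 0.11 = 54000.00000
PV of perpetuity: 54000.00000 / (1+0.11)^5 = 32046.37172
Total PV = 63199.83900 + 32046.37172 = 95246.21072

95246.21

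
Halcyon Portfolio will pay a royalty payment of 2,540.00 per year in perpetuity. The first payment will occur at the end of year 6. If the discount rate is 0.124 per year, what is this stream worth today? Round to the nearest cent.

Value at end of year 5: C / r = 2,540.00 / 0.124 = 20,483.8710
Discount to today: PV = 20,483.8710 / (1 + 0.124)^5 = 20,483.8710 / 1.794038 = 11,417.75

11417.75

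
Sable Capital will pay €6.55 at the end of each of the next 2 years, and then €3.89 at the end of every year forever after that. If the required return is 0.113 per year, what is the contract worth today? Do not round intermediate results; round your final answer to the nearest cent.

PV of 2-year annuity: €6.55 × [1 − (1+0.113)^−2] / 0.113 = 11.17250
Perpetuity value at year 2: €3.89 / 0.113 = 34.42478
PV of perpetuity: 34.42478 / (1+0.113)^2 = 27.78951
Total PV = 11.17250 + 27.78951 = 38.96201

€38.96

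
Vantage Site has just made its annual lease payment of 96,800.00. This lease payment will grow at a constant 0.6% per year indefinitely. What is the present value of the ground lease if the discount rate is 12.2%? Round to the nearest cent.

D₁ = D₀ × (1 + g) = 96,800.00 × 1.006 = 97,380.8000
Growing perpetuity: P = D₁ / (r − g) = 97,380.8000 / (0.122 − 0.006) = 839,489.66

839489.66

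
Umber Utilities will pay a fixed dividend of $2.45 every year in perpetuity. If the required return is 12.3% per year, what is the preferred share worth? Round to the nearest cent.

Level perpetuity: PV = C / r = $2.45 / 0.123 = $19.92

$19.92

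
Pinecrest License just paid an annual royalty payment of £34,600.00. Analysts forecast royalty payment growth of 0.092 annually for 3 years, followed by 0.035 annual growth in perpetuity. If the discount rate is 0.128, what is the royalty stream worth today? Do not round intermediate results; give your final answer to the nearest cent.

D_1 = 37783.20000
D_2 = 41259.25440
D_3 = 45055.10580
Terminal value at year 3: TV = D_3×(1+g_2)/(r−g_2) = 46632.03451/0.093 = 501419.72589
P_0 = D_1/(1+r)^1 + D_2/(1+r)^2 + D_3/(1+r)^3 + TV/(1+r)^3
    = 33495.74468 + 32426.73155 + 31391.83586 + 349360.75398 = 446675.06608

£446675.07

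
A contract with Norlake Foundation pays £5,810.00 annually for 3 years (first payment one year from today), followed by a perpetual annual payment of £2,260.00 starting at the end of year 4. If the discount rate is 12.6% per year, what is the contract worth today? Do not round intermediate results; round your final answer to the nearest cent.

£26375.86

PV of 3-year annuity: £5,810.00 × [1 − (1+0.126)^−3] / 0.126 = 13812.01151
Perpetuity value at year 3: £2,260.00 / 0.126 = 17936.50794
PV of perpetuity: 17936.50794 / (1+0.126)^3 = 12563.84941
Total PV = 13812.01151 + 12563.84941 = 26375.86092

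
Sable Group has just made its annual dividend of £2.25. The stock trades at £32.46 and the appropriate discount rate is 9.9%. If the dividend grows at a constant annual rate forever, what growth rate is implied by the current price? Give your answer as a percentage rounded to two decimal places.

P = D₀(1+g)/(r−g) ⇒ P(r−g) = D₀(1+g) ⇒ g(P+D₀) = P·r − D₀
g = (P·r − D₀)/(P + D₀) = (£32.46×0.099 − £2.25) / (£32.46 + £2.25) = 0.027760

2.78%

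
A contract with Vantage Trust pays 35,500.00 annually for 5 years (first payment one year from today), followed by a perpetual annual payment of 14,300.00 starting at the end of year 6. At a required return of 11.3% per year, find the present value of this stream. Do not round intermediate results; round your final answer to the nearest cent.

PV of 5-year annuity: 35,500.00 × [1 − (1+0.113)^−5] / 0.113 = 130220.17903
Perpetuity value at year 5: 14,300.00 / 0.113 = 126548.67257
PV of perpetuity: 126548.67257 / (1+0.113)^5 = 74093.78355
Total PV = 130220.17903 + 74093.78355 = 204313.96258

204313.96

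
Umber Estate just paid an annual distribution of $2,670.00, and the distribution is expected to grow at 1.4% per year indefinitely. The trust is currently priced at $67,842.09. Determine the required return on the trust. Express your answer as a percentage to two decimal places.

5.39%

D₁ = $2,670.00 × 1.014 = $2,707.3800
P = D₁/(r − g) ⇒ r = D₁/P + g = $2,707.3800/$67,842.09 + 0.014 = 0.039907 + 0.014 = 0.053907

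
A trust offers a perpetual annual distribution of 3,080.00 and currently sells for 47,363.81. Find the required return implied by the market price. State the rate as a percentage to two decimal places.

P = C/r ⇒ r = C/P = 3,080.00/47,363.81 = 0.065029

6.50%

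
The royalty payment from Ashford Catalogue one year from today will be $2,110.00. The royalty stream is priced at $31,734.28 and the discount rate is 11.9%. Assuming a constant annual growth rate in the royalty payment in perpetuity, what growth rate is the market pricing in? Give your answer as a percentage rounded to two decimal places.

P = D₁/(r−g) ⇒ g = r − D₁/P = 0.119 − $2,110.00/$31,734.28 = 0.052510

5.25%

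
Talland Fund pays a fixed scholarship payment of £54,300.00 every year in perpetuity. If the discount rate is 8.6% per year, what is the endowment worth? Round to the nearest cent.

£631395.35

Level perpetuity: PV = C / r = £54,300.00 / 0.086 = £631,395.35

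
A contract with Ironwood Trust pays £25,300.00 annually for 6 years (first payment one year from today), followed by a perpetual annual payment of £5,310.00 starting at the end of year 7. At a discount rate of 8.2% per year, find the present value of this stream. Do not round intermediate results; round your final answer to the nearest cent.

PV of 6-year annuity: £25,300.00 × [1 − (1+0.082)^−6] / 0.082 = 116252.60477
Perpetuity value at year 6: £5,310.00 / 0.082 = 64756.09756
PV of perpetuity: 64756.09756 / (1+0.082)^6 = 40356.83545
Total PV = 116252.60477 + 40356.83545 = 156609.44022

£156609.44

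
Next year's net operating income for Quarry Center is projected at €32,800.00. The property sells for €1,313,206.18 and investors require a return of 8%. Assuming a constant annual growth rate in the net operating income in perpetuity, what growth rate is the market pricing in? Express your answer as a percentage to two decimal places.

P = D₁/(r−g) ⇒ g = r − D₁/P = 0.08 − €32,800.00/€1,313,206.18 = 0.055023

5.50%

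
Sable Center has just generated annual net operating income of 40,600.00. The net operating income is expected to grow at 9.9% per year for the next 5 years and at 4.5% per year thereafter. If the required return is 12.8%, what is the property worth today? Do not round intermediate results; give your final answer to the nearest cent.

D_1 = 44619.40000
D_2 = 49036.72060
D_3 = 53891.35594
D_4 = 59226.60018
D_5 = 65090.03359
Terminal value at year 5: TV = D_5×(1+g_2)/(r−g_2) = 68019.08511/0.083 = 819507.04948
P_0 = D_1/(1+r)^1 + D_2/(1+r)^2 + D_3/(1+r)^3 + D_4/(1+r)^4 + D_5/(1+r)^5 + TV/(1+r)^5
    = 39556.20567 + 38539.24649 + 37548.43252 + 36583.09162 + 35642.56887 + 448752.82495 = 636622.37012

636622.37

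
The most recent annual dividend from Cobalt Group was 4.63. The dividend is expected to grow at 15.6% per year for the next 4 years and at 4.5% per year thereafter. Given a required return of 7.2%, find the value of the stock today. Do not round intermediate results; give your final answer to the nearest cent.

264.76

D_1 = 5.35228
D_2 = 6.18724
D_3 = 7.15244
D_4 = 8.26823
Terminal value at year 4: TV = D_4×(1+g_2)/(r−g_2) = 8.64030/0.027 = 320.01096
P_0 = D_1/(1+r)^1 + D_2/(1+r)^2 + D_3/(1+r)^3 + D_4/(1+r)^4 + TV/(1+r)^4
    = 4.99280 + 5.38403 + 5.80591 + 6.26085 + 242.31802 = 264.76160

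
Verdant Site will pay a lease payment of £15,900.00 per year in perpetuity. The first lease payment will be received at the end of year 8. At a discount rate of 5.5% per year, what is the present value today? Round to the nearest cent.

£198731.73

Value at end of year 7: C / r = £15,900.00 / 0.055 = £289,090.9091
Discount to today: PV = £289,090.9091 / (1 + 0.055)^7 = £289,090.9091 / 1.454679 = £198,731.73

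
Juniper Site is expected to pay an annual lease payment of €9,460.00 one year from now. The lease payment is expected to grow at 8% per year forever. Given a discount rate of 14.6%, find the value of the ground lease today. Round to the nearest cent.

€143333.33

Growing perpetuity: P = D₁ / (r − g) = €9,460.0000 / (0.146 − 0.08) = €143,333.33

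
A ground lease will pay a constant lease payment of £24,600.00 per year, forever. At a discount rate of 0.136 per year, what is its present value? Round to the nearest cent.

Level perpetuity: PV = C / r = £24,600.00 / 0.136 = £180,882.35

£180882.35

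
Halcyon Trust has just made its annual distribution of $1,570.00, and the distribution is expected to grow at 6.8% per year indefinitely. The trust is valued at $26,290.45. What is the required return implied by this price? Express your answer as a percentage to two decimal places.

13.18%

D₁ = $1,570.00 × 1.068 = $1,676.7600
P = D₁/(r − g) ⇒ r = D₁/P + g = $1,676.7600/$26,290.45 + 0.068 = 0.063778 + 0.068 = 0.131778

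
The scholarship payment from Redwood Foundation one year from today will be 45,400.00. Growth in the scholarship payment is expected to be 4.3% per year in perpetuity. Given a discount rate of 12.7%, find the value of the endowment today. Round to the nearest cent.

Growing perpetuity: P = D₁ / (r − g) = 45,400.0000 / (0.127 − 0.043) = 540,476.19

540476.19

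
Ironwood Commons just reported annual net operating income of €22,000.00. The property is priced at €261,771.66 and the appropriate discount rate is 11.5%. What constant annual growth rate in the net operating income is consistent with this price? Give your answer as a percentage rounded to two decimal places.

P = D₀(1+g)/(r−g) ⇒ P(r−g) = D₀(1+g) ⇒ g(P+D₀) = P·r − D₀
g = (P·r − D₀)/(P + D₀) = (€261,771.66×0.115 − €22,000.00) / (€261,771.66 + €22,000.00) = 0.028557

2.86%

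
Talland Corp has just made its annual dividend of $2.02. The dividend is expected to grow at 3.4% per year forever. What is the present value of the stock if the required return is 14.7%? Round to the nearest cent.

D₁ = D₀ × (1 + g) = $2.02 × 1.034 = $2.0887
Growing perpetuity: P = D₁ / (r − g) = $2.0887 / (0.147 − 0.034) = $18.48

$18.48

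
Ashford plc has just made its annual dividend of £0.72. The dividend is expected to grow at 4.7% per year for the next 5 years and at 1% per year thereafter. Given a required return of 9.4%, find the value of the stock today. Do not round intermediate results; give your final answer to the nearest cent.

D_1 = 0.75384
D_2 = 0.78927
D_3 = 0.82637
D_4 = 0.86521
D_5 = 0.90587
Terminal value at year 5: TV = D_5×(1+g_2)/(r−g_2) = 0.91493/0.084 = 10.89201
P_0 = D_1/(1+r)^1 + D_2/(1+r)^2 + D_3/(1+r)^3 + D_4/(1+r)^4 + D_5/(1+r)^5 + TV/(1+r)^5
    = 0.68907 + 0.65946 + 0.63113 + 0.60402 + 0.57807 + 6.95059 = 10.11234

£10.11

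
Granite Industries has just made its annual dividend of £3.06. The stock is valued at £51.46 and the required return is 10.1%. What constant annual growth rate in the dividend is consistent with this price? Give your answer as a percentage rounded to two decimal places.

3.92%

P = D₀(1+g)/(r−g) ⇒ P(r−g) = D₀(1+g) ⇒ g(P+D₀) = P·r − D₀
g = (P·r − D₀)/(P + D₀) = (£51.46×0.101 − £3.06) / (£51.46 + £3.06) = 0.039205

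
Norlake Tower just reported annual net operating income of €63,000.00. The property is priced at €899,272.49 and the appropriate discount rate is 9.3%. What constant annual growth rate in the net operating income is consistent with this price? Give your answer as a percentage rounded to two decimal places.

P = D₀(1+g)/(r−g) ⇒ P(r−g) = D₀(1+g) ⇒ g(P+D₀) = P·r − D₀
g = (P·r − D₀)/(P + D₀) = (€899,272.49×0.093 − €63,000.00) / (€899,272.49 + €63,000.00) = 0.021441

2.14%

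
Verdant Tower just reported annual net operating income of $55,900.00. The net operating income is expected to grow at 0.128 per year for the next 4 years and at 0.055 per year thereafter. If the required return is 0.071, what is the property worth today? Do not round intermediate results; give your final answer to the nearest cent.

D_1 = 63055.20000
D_2 = 71126.26560
D_3 = 80230.42760
D_4 = 90499.92233
Terminal value at year 4: TV = D_4×(1+g_2)/(r−g_2) = 95477.41806/0.016 = 5967338.62858
P_0 = D_1/(1+r)^1 + D_2/(1+r)^2 + D_3/(1+r)^3 + D_4/(1+r)^4 + TV/(1+r)^4
    = 58875.07003 + 62008.47712 + 65308.64817 + 68784.45857 + 4535475.23722 = 4790451.89111

$4790451.89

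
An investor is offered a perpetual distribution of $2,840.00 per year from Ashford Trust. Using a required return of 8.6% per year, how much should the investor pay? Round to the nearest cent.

Level perpetuity: PV = C / r = $2,840.00 / 0.086 = $33,023.26

$33023.26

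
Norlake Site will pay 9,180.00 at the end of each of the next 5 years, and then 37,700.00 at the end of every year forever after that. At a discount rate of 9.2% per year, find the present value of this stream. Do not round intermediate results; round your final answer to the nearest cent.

299423.04

PV of 5-year annuity: 9,180.00 × [1 − (1+0.092)^−5] / 0.092 = 35522.46949
Perpetuity value at year 5: 37,700.00 / 0.092 = 409782.60870
PV of perpetuity: 409782.60870 / (1+0.092)^5 = 263900.57168
Total PV = 35522.46949 + 263900.57168 = 299423.04117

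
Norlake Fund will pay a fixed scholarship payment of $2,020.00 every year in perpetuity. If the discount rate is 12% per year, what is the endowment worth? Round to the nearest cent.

Level perpetuity: PV = C / r = $2,020.00 / 0.12 = $16,833.33

$16833.33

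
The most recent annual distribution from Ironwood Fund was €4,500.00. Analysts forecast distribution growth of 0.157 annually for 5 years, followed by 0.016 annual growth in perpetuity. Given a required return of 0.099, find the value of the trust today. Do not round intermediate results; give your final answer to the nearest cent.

€97560.27

D_1 = 5206.50000
D_2 = 6023.92050
D_3 = 6969.67602
D_4 = 8063.91515
D_5 = 9329.94983
Terminal value at year 5: TV = D_5×(1+g_2)/(r−g_2) = 9479.22903/0.083 = 114207.57867
P_0 = D_1/(1+r)^1 + D_2/(1+r)^2 + D_3/(1+r)^3 + D_4/(1+r)^4 + D_5/(1+r)^5 + TV/(1+r)^5
    = 4737.48863 + 4987.51077 + 5250.72790 + 5527.83638 + 5819.56933 + 71237.13782 = 97560.27084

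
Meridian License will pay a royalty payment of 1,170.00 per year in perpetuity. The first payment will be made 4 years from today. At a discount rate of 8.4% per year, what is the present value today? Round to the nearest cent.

10935.00

Value at end of year 3: C / r = 1,170.00 / 0.084 = 13,928.5714
Discount to today: PV = 13,928.5714 / (1 + 0.084)^3 = 13,928.5714 / 1.273761 = 10,935.00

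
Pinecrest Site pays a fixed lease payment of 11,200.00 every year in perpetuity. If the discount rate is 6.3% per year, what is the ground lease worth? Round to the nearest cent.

Level perpetuity: PV = C / r = 11,200.00 / 0.063 = 177,777.78

177777.78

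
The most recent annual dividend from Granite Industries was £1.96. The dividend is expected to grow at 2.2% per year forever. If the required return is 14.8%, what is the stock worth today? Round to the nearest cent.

£15.90

D₁ = D₀ × (1 + g) = £1.96 × 1.022 = £2.0031
Growing perpetuity: P = D₁ / (r − g) = £2.0031 / (0.148 − 0.022) = £15.90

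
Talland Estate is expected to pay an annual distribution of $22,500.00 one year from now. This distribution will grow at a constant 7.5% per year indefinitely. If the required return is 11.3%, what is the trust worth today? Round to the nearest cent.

Growing perpetuity: P = D₁ / (r − g) = $22,500.0000 / (0.113 − 0.075) = $592,105.26

$592105.26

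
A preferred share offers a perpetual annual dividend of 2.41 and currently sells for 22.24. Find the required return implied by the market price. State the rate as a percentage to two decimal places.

10.84%

P = C/r ⇒ r = C/P = 2.41/22.24 = 0.108363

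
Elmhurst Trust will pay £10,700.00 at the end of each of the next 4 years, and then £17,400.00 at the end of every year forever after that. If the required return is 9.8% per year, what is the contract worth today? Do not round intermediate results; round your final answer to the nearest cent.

PV of 4-year annuity: £10,700.00 × [1 − (1+0.098)^−4] / 0.098 = 34064.92537
Perpetuity value at year 4: £17,400.00 / 0.098 = 177551.02041
PV of perpetuity: 177551.02041 / (1+0.098)^4 = 122155.72121
Total PV = 34064.92537 + 122155.72121 = 156220.64658

£156220.65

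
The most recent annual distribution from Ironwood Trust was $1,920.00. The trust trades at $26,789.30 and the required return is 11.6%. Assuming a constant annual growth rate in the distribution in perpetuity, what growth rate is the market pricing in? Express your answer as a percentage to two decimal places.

4.14%

P = D₀(1+g)/(r−g) ⇒ P(r−g) = D₀(1+g) ⇒ g(P+D₀) = P·r − D₀
g = (P·r − D₀)/(P + D₀) = ($26,789.30×0.116 − $1,920.00) / ($26,789.30 + $1,920.00) = 0.041365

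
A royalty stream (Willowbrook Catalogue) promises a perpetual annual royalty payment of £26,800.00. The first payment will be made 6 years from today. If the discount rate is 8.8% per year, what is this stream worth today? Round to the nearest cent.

£199759.59

Value at end of year 5: C / r = £26,800.00 / 0.088 = £304,545.4545
Discount to today: PV = £304,545.4545 / (1 + 0.088)^5 = £304,545.4545 / 1.524560 = £199,759.59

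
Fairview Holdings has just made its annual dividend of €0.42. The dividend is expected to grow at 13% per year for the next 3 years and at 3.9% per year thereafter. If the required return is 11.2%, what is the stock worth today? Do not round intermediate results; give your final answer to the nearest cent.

D_1 = 0.47460
D_2 = 0.53630
D_3 = 0.60602
Terminal value at year 3: TV = D_3×(1+g_2)/(r−g_2) = 0.62965/0.073 = 8.62536
P_0 = D_1/(1+r)^1 + D_2/(1+r)^2 + D_3/(1+r)^3 + TV/(1+r)^3
    = 0.42680 + 0.43371 + 0.44073 + 6.27282 = 7.57406

€7.57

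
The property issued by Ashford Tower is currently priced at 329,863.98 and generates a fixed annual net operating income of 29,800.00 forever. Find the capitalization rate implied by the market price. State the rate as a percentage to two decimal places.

P = C/r ⇒ r = C/P = 29,800.00/329,863.98 = 0.090340

9.03%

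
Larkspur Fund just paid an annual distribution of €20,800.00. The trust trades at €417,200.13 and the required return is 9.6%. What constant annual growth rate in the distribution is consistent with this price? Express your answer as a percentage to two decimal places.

P = D₀(1+g)/(r−g) ⇒ P(r−g) = D₀(1+g) ⇒ g(P+D₀) = P·r − D₀
g = (P·r − D₀)/(P + D₀) = (€417,200.13×0.096 − €20,800.00) / (€417,200.13 + €20,800.00) = 0.043953

4.40%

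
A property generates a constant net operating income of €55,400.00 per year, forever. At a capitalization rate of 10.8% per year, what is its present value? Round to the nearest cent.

Level perpetuity: PV = C / r = €55,400.00 / 0.108 = €512,962.96

€512962.96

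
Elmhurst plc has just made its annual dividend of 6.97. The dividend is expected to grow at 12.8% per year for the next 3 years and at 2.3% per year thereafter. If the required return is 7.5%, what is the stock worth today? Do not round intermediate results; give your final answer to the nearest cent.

181.46

D_1 = 7.86216
D_2 = 8.86852
D_3 = 10.00369
Terminal value at year 3: TV = D_3×(1+g_2)/(r−g_2) = 10.23377/0.052 = 196.80330
P_0 = D_1/(1+r)^1 + D_2/(1+r)^2 + D_3/(1+r)^3 + TV/(1+r)^3
    = 7.31364 + 7.67422 + 8.05257 + 158.41889 = 181.45932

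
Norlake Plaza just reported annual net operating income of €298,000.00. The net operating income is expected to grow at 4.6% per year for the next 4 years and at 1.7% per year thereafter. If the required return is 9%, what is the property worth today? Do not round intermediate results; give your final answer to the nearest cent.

D_1 = 311708.00000
D_2 = 326046.56800
D_3 = 341044.71013
D_4 = 356732.76679
Terminal value at year 4: TV = D_4×(1+g_2)/(r−g_2) = 362797.22383/0.073 = 4969824.98396
P_0 = D_1/(1+r)^1 + D_2/(1+r)^2 + D_3/(1+r)^3 + D_4/(1+r)^4 + TV/(1+r)^4
    = 285970.64220 + 274426.87316 + 263349.09112 + 252718.48561 + 3520749.31322 = 4597214.40532

€4597214.41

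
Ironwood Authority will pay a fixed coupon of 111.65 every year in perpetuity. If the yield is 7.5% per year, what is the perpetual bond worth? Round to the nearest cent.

1488.67

Level perpetuity: PV = C / r = 111.65 / 0.075 = 1,488.67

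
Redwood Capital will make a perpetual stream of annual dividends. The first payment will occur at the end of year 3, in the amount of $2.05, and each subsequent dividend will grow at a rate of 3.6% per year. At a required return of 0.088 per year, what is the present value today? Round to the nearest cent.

$33.30

Value at end of year 2: C₁ / (r − g) = $2.05 / (0.088 − 0.036) = $39.4231
Discount to today: PV = $39.4231 / (1 + 0.088)^2 = $39.4231 / 1.183744 = $33.30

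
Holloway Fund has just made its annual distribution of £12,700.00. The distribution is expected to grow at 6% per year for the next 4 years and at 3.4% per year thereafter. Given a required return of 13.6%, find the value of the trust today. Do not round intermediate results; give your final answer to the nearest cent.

D_1 = 13462.00000
D_2 = 14269.72000
D_3 = 15125.90320
D_4 = 16033.45739
Terminal value at year 4: TV = D_4×(1+g_2)/(r−g_2) = 16578.59494/0.102 = 162535.24454
P_0 = D_1/(1+r)^1 + D_2/(1+r)^2 + D_3/(1+r)^3 + D_4/(1+r)^4 + TV/(1+r)^4
    = 11850.35211 + 11057.54687 + 10317.78141 + 9627.50730 + 97596.49555 = 140449.68324

£140449.68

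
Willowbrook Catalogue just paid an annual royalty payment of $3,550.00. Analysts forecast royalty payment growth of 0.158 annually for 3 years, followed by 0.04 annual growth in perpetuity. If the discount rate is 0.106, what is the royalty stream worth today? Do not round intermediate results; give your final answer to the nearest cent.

$75889.57

D_1 = 4110.90000
D_2 = 4760.42220
D_3 = 5512.56891
Terminal value at year 3: TV = D_3×(1+g_2)/(r−g_2) = 5733.07166/0.066 = 86864.72218
P_0 = D_1/(1+r)^1 + D_2/(1+r)^2 + D_3/(1+r)^3 + TV/(1+r)^3
    = 3716.90778 + 3891.66293 + 4074.63443 + 64206.36068 = 75889.56581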